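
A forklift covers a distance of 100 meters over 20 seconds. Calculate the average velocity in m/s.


Given: distance d = 100 m, time t = 20 s
Using v = d / t
v = 100 / 20
v = 5 m/s

5 m/s


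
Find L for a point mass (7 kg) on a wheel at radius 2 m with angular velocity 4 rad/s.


Given: m = 7 kg, r = 2 m, omega = 4 rad/s
For a point mass: I = m*r^2
I = 7*2^2 = 7*4 = 28
L = I*omega = 28*4
L = 112 kg*m^2/s

112 kg*m^2/s


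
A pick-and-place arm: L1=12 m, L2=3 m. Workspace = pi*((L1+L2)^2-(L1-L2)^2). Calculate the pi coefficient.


Given: L1 = 12, L2 = 3
(L1+L2)^2 = (15)^2 = 225
(L1-L2)^2 = (9)^2 = 81
Difference = 225 - 81 = 144
This equals 4*L1*L2 = 4*12*3 = 144
Workspace area = 144*pi

144


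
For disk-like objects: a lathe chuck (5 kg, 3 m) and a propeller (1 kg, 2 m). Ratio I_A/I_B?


Given: M1=5 kg, R1=3 m, M2=1 kg, R2=2 m
For a disk: I = (1/2)*M*R^2, so I_A/I_B = (M1*R1^2)/(M2*R2^2)
M1*R1^2 = 5*9 = 45
M2*R2^2 = 1*4 = 4
I_A/I_B = 45/4 = 45/4

45/4


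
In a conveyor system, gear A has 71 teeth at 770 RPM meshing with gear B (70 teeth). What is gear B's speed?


Given: N1 = 71 teeth, w1 = 770 RPM, N2 = 70 teeth
Using N1*w1 = N2*w2
w2 = N1*w1 / N2
w2 = 71*770 / 70
w2 = 54670 / 70
w2 = 781 RPM

781 RPM


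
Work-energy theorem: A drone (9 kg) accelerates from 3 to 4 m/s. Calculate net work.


Given: m = 9 kg, v0 = 3 m/s, v = 4 m/s
Using W = (1/2)*m*(v^2 - v0^2)
v^2 = 4^2 = 16
v0^2 = 3^2 = 9
v^2 - v0^2 = 16 - 9 = 7
W = (1/2)*9*7 = 63/2 J

63/2 J


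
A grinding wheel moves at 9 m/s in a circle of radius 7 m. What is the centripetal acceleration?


Given: v = 9 m/s, r = 7 m
Using a_c = v^2 / r
a_c = 9^2 / 7
a_c = 81 / 7
a_c = 81/7 m/s^2

81/7 m/s^2


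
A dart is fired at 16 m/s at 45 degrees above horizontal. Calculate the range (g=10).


Given: v0 = 16 m/s, theta = 45 deg, g = 10 m/s^2
sin(2*45) = sin(90) = 1
Using R = v0^2 * sin(2*theta) / g
R = 16^2 * 1 / 10
R = 256 / 10
R = 128/5 m

128/5 m


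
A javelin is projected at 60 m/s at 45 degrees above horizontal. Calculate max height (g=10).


Given: v0 = 60 m/s, theta = 45 deg, g = 10 m/s^2
sin^2(45) = 1/2
Using H = v0^2 * sin^2(theta) / (2*g)
H = 60^2 * 1/2 / (2*10)
H = 3600 * 1/2 / 20
H = 1800 / 20
H = 90 m

90 m


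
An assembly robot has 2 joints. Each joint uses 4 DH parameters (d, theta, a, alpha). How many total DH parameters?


Given: 2 joints, 4 DH parameters per joint (d, theta, a, alpha)
Total DH parameters = number_of_joints * 4
Total = 2 * 4
Total = 8

8


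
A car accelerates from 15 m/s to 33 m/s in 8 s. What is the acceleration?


Given: initial velocity v0 = 15 m/s, final velocity v = 33 m/s, time t = 8 s
Using a = (v - v0) / t
a = (33 - 15) / 8
a = 18 / 8
a = 9/4 m/s^2

9/4 m/s^2


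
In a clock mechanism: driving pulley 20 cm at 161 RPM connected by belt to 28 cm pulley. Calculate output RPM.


Given: D1 = 20 cm, w1 = 161 RPM, D2 = 28 cm
Using D1*w1 = D2*w2
w2 = D1*w1 / D2
w2 = 20*161 / 28
w2 = 3220 / 28
w2 = 115 RPM

115 RPM


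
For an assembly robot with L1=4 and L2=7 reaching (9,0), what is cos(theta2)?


Given: L1 = 4, L2 = 7, target (x, y) = (9, 0)
Using cos(theta2) = (x^2 + y^2 - L1^2 - L2^2) / (2*L1*L2)
x^2 + y^2 = 9^2 + 0 = 81
L1^2 + L2^2 = 16 + 49 = 65
Numerator = 81 - 65 = 16
Denominator = 2*4*7 = 56
cos(theta2) = 16/56 = 2/7

2/7


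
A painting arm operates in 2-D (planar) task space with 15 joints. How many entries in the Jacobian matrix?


Given: task space dimension = 2, joints = 15
Jacobian is a 2 x 15 matrix
Total entries = rows * columns
Total = 2 * 15
Total = 30

30


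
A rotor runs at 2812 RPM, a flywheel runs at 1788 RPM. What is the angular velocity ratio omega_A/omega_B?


Given: RPM_A = 2812, RPM_B = 1788
omega = 2*pi*RPM/60, so omega_A/omega_B = RPM_A / RPM_B
omega_A/omega_B = 2812 / 1788
omega_A/omega_B = 703/447

703/447


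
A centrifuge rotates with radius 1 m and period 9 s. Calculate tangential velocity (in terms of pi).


Given: radius r = 1 m, period T = 9 s
Using v = 2*pi*r / T
v = 2*pi*1 / 9
v = 2*pi / 9
v = 2/9*pi m/s

2/9*pi m/s


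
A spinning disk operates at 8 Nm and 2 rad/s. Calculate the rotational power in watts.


Given: tau = 8 Nm, omega = 2 rad/s
Using P = tau * omega
P = 8 * 2
P = 16 W

16 W


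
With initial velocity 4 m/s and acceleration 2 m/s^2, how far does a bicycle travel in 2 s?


Given: v0 = 4 m/s, a = 2 m/s^2, t = 2 s
Using s = v0*t + (1/2)*a*t^2
s = 4*2 + (1/2)*2*2^2
s = 8 + (1/2)*8
s = 8 + 4
s = 12

12 m


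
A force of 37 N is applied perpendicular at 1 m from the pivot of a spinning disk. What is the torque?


Given: F = 37 N, r = 1 m, angle = 90 deg (perpendicular)
Using tau = F * r * sin(90)
sin(90) = 1
tau = 37 * 1 * 1
tau = 37 Nm

37 Nm


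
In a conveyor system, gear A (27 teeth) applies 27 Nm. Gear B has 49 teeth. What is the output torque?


Given: N1 = 27, N2 = 49, T1 = 27 Nm
Using T2/T1 = N2/N1
T2 = T1 * N2 / N1
T2 = 27 * 49 / 27
T2 = 1323 / 27
T2 = 49 Nm

49 Nm


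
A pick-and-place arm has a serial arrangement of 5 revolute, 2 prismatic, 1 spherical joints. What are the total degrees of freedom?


Given: serial robot with 5 revolute, 2 prismatic, 1 spherical joints
DOF contribution per joint type: revolute=1, prismatic=1, spherical=3, fixed=0
DOF = 5*1 + 2*1 + 1*3
DOF = 10

10


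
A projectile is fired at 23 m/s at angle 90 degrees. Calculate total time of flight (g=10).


Given: v0 = 23 m/s, theta = 90 deg, g = 10 m/s^2
sin(90) = 1
Using T = 2*v0*sin(theta) / g
T = 2*23*1 / 10
T = 46 / 10
T = 23/5 s

23/5 s


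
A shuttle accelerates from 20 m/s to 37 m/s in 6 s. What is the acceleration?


Given: initial velocity v0 = 20 m/s, final velocity v = 37 m/s, time t = 6 s
Using a = (v - v0) / t
a = (37 - 20) / 6
a = 17 / 6
a = 17/6 m/s^2

17/6 m/s^2


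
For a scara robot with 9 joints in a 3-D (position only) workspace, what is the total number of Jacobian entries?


Given: task space dimension = 3, joints = 9
Jacobian is a 3 x 9 matrix
Total entries = rows * columns
Total = 3 * 9
Total = 27

27


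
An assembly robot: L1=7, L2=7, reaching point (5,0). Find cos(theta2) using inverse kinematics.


Given: L1 = 7, L2 = 7, target (x, y) = (5, 0)
Using cos(theta2) = (x^2 + y^2 - L1^2 - L2^2) / (2*L1*L2)
x^2 + y^2 = 5^2 + 0 = 25
L1^2 + L2^2 = 49 + 49 = 98
Numerator = 25 - 98 = -73
Denominator = 2*7*7 = 98
cos(theta2) = -73/98 = -73/98

-73/98


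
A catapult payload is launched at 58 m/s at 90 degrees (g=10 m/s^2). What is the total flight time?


Given: v0 = 58 m/s, theta = 90 deg, g = 10 m/s^2
sin(90) = 1
Using T = 2*v0*sin(theta) / g
T = 2*58*1 / 10
T = 116 / 10
T = 58/5 s

58/5 s


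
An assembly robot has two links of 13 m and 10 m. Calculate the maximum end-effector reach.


Given: L1 = 13 m, L2 = 10 m
For a 2-link planar arm, max reach = L1 + L2 (fully extended)
Max reach = 13 + 10
Max reach = 23 m

23 m


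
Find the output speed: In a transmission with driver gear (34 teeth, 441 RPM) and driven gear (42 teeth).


Given: N1 = 34 teeth, w1 = 441 RPM, N2 = 42 teeth
Using N1*w1 = N2*w2
w2 = N1*w1 / N2
w2 = 34*441 / 42
w2 = 14994 / 42
w2 = 357 RPM

357 RPM


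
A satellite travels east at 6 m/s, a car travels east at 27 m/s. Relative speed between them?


Given: v_A = 6 m/s east, v_B = 27 m/s east
Both move in the same direction; relative speed = |v_A - v_B|
|6 - 27| = |-21|
= 21 m/s

21 m/s


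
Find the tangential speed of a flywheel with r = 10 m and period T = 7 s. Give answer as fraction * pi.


Given: radius r = 10 m, period T = 7 s
Using v = 2*pi*r / T
v = 2*pi*10 / 7
v = 20*pi / 7
v = 20/7*pi m/s

20/7*pi m/s


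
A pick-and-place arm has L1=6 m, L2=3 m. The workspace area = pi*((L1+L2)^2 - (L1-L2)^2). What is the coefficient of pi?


Given: L1 = 6, L2 = 3
(L1+L2)^2 = (9)^2 = 81
(L1-L2)^2 = (3)^2 = 9
Difference = 81 - 9 = 72
This equals 4*L1*L2 = 4*6*3 = 72
Workspace area = 72*pi

72


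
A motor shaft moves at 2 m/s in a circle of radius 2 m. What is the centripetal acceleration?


Given: v = 2 m/s, r = 2 m
Using a_c = v^2 / r
a_c = 2^2 / 2
a_c = 4 / 2
a_c = 2 m/s^2

2 m/s^2


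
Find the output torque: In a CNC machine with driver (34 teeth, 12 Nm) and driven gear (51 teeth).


Given: N1 = 34, N2 = 51, T1 = 12 Nm
Using T2/T1 = N2/N1
T2 = T1 * N2 / N1
T2 = 12 * 51 / 34
T2 = 612 / 34
T2 = 18 Nm

18 Nm


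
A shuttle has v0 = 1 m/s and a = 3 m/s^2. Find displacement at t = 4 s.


Given: v0 = 1 m/s, a = 3 m/s^2, t = 4 s
Using s = v0*t + (1/2)*a*t^2
s = 1*4 + (1/2)*3*4^2
s = 4 + (1/2)*48
s = 4 + 24
s = 28

28 m


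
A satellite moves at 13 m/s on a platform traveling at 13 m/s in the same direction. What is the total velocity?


Given: object velocity = 13 m/s, platform velocity = 13 m/s (same direction)
Using classical velocity addition: v_total = v_object + v_platform
v_total = 13 + 13
v_total = 26 m/s

26 m/s


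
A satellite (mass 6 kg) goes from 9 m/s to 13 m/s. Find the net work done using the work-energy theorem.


Given: m = 6 kg, v0 = 9 m/s, v = 13 m/s
Using W = (1/2)*m*(v^2 - v0^2)
v^2 = 13^2 = 169
v0^2 = 9^2 = 81
v^2 - v0^2 = 169 - 81 = 88
W = (1/2)*6*88 = 264 J

264 J


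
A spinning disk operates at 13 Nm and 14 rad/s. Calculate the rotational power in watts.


Given: tau = 13 Nm, omega = 14 rad/s
Using P = tau * omega
P = 13 * 14
P = 182 W

182 W


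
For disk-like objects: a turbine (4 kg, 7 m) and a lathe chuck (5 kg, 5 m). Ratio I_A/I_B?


Given: M1=4 kg, R1=7 m, M2=5 kg, R2=5 m
For a disk: I = (1/2)*M*R^2, so I_A/I_B = (M1*R1^2)/(M2*R2^2)
M1*R1^2 = 4*49 = 196
M2*R2^2 = 5*25 = 125
I_A/I_B = 196/125 = 196/125

196/125


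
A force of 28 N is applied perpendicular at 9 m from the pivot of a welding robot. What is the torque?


Given: F = 28 N, r = 9 m, angle = 90 deg (perpendicular)
Using tau = F * r * sin(90)
sin(90) = 1
tau = 28 * 9 * 1
tau = 252 Nm

252 Nm


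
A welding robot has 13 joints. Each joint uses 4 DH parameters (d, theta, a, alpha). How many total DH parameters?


Given: 13 joints, 4 DH parameters per joint (d, theta, a, alpha)
Total DH parameters = number_of_joints * 4
Total = 13 * 4
Total = 52

52


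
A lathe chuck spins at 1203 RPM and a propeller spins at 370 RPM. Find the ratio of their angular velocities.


Given: RPM_A = 1203, RPM_B = 370
omega = 2*pi*RPM/60, so omega_A/omega_B = RPM_A / RPM_B
omega_A/omega_B = 1203 / 370
omega_A/omega_B = 1203/370

1203/370


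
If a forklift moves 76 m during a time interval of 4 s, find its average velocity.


Given: distance d = 76 m, time t = 4 s
Using v = d / t
v = 76 / 4
v = 19 m/s

19 m/s


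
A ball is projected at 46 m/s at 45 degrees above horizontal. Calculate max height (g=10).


Given: v0 = 46 m/s, theta = 45 deg, g = 10 m/s^2
sin^2(45) = 1/2
Using H = v0^2 * sin^2(theta) / (2*g)
H = 46^2 * 1/2 / (2*10)
H = 2116 * 1/2 / 20
H = 1058 / 20
H = 529/10 m

529/10 m


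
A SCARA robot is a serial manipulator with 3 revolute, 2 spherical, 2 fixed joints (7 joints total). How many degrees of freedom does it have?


Given: serial robot with 3 revolute, 2 spherical, 2 fixed joints
DOF contribution per joint type: revolute=1, prismatic=1, spherical=3, fixed=0
DOF = 3*1 + 2*3 + 2*0
DOF = 9

9


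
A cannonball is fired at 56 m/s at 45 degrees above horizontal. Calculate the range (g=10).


Given: v0 = 56 m/s, theta = 45 deg, g = 10 m/s^2
sin(2*45) = sin(90) = 1
Using R = v0^2 * sin(2*theta) / g
R = 56^2 * 1 / 10
R = 3136 / 10
R = 1568/5 m

1568/5 m


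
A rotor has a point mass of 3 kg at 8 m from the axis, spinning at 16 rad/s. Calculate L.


Given: m = 3 kg, r = 8 m, omega = 16 rad/s
For a point mass: I = m*r^2
I = 3*8^2 = 3*64 = 192
L = I*omega = 192*16
L = 3072 kg*m^2/s

3072 kg*m^2/s


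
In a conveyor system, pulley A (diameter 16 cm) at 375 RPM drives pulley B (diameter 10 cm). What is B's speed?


Given: D1 = 16 cm, w1 = 375 RPM, D2 = 10 cm
Using D1*w1 = D2*w2
w2 = D1*w1 / D2
w2 = 16*375 / 10
w2 = 6000 / 10
w2 = 600 RPM

600 RPM


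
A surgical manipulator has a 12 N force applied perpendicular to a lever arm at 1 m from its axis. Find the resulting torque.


Given: F = 12 N, r = 1 m, angle = 90 deg (perpendicular)
Using tau = F * r * sin(90)
sin(90) = 1
tau = 12 * 1 * 1
tau = 12 Nm

12 Nm


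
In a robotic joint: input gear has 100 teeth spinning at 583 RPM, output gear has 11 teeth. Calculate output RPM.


Given: N1 = 100 teeth, w1 = 583 RPM, N2 = 11 teeth
Using N1*w1 = N2*w2
w2 = N1*w1 / N2
w2 = 100*583 / 11
w2 = 58300 / 11
w2 = 5300 RPM

5300 RPM


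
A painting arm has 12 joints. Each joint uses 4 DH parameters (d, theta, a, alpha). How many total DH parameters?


Given: 12 joints, 4 DH parameters per joint (d, theta, a, alpha)
Total DH parameters = number_of_joints * 4
Total = 12 * 4
Total = 48

48


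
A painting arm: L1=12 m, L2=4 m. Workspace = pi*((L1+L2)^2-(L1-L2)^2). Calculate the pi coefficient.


Given: L1 = 12, L2 = 4
(L1+L2)^2 = (16)^2 = 256
(L1-L2)^2 = (8)^2 = 64
Difference = 256 - 64 = 192
This equals 4*L1*L2 = 4*12*4 = 192
Workspace area = 192*pi

192


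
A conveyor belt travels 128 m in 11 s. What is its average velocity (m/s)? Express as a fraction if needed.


Given: distance d = 128 m, time t = 11 s
Using v = d / t
v = 128 / 11
v = 128/11 m/s

128/11 m/s


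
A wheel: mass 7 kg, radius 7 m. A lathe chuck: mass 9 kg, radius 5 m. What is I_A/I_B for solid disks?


Given: M1=7 kg, R1=7 m, M2=9 kg, R2=5 m
For a disk: I = (1/2)*M*R^2, so I_A/I_B = (M1*R1^2)/(M2*R2^2)
M1*R1^2 = 7*49 = 343
M2*R2^2 = 9*25 = 225
I_A/I_B = 343/225 = 343/225

343/225


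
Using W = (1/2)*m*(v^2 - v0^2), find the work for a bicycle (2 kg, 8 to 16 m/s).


Given: m = 2 kg, v0 = 8 m/s, v = 16 m/s
Using W = (1/2)*m*(v^2 - v0^2)
v^2 = 16^2 = 256
v0^2 = 8^2 = 64
v^2 - v0^2 = 256 - 64 = 192
W = (1/2)*2*192 = 192 J

192 J


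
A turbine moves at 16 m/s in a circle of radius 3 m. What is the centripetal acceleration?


Given: v = 16 m/s, r = 3 m
Using a_c = v^2 / r
a_c = 16^2 / 3
a_c = 256 / 3
a_c = 256/3 m/s^2

256/3 m/s^2


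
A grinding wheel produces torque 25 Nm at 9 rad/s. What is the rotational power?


Given: tau = 25 Nm, omega = 9 rad/s
Using P = tau * omega
P = 25 * 9
P = 225 W

225 W


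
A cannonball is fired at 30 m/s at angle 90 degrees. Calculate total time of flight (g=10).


Given: v0 = 30 m/s, theta = 90 deg, g = 10 m/s^2
sin(90) = 1
Using T = 2*v0*sin(theta) / g
T = 2*30*1 / 10
T = 60 / 10
T = 6 s

6 s


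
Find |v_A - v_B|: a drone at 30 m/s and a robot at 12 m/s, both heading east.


Given: v_A = 30 m/s east, v_B = 12 m/s east
Both move in the same direction; relative speed = |v_A - v_B|
|30 - 12| = |18|
= 18 m/s

18 m/s


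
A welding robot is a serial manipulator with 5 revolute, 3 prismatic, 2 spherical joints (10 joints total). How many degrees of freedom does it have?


Given: serial robot with 5 revolute, 3 prismatic, 2 spherical joints
DOF contribution per joint type: revolute=1, prismatic=1, spherical=3, fixed=0
DOF = 5*1 + 3*1 + 2*3
DOF = 14

14


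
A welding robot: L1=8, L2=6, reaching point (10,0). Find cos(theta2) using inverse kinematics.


Given: L1 = 8, L2 = 6, target (x, y) = (10, 0)
Using cos(theta2) = (x^2 + y^2 - L1^2 - L2^2) / (2*L1*L2)
x^2 + y^2 = 10^2 + 0 = 100
L1^2 + L2^2 = 64 + 36 = 100
Numerator = 100 - 100 = 0
Denominator = 2*8*6 = 96
cos(theta2) = 0/96 = 0

0


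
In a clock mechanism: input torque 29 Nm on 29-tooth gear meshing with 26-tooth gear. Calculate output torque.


Given: N1 = 29, N2 = 26, T1 = 29 Nm
Using T2/T1 = N2/N1
T2 = T1 * N2 / N1
T2 = 29 * 26 / 29
T2 = 754 / 29
T2 = 26 Nm

26 Nm


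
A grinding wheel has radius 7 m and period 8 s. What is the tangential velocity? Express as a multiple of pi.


Given: radius r = 7 m, period T = 8 s
Using v = 2*pi*r / T
v = 2*pi*7 / 8
v = 14*pi / 8
v = 7/4*pi m/s

7/4*pi m/s


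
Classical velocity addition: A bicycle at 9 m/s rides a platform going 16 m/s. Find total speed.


Given: object velocity = 9 m/s, platform velocity = 16 m/s (same direction)
Using classical velocity addition: v_total = v_object + v_platform
v_total = 9 + 16
v_total = 25 m/s

25 m/s


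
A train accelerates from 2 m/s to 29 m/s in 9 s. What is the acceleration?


Given: initial velocity v0 = 2 m/s, final velocity v = 29 m/s, time t = 9 s
Using a = (v - v0) / t
a = (29 - 2) / 9
a = 27 / 9
a = 3 m/s^2

3 m/s^2


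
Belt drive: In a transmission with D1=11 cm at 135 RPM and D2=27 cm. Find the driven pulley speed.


Given: D1 = 11 cm, w1 = 135 RPM, D2 = 27 cm
Using D1*w1 = D2*w2
w2 = D1*w1 / D2
w2 = 11*135 / 27
w2 = 1485 / 27
w2 = 55 RPM

55 RPM


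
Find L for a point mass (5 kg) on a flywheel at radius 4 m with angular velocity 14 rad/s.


Given: m = 5 kg, r = 4 m, omega = 14 rad/s
For a point mass: I = m*r^2
I = 5*4^2 = 5*16 = 80
L = I*omega = 80*14
L = 1120 kg*m^2/s

1120 kg*m^2/s


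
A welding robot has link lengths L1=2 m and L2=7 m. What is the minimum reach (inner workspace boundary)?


Given: L1 = 2 m, L2 = 7 m
For a 2-link planar arm, min reach = |L1 - L2| (second link folded back)
Min reach = |2 - 7|
Min reach = 5 m

5 m


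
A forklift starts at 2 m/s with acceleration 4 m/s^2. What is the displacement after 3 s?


Given: v0 = 2 m/s, a = 4 m/s^2, t = 3 s
Using s = v0*t + (1/2)*a*t^2
s = 2*3 + (1/2)*4*3^2
s = 6 + (1/2)*36
s = 6 + 18
s = 24

24 m


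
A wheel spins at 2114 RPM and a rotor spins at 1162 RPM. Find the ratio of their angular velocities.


Given: RPM_A = 2114, RPM_B = 1162
omega = 2*pi*RPM/60, so omega_A/omega_B = RPM_A / RPM_B
omega_A/omega_B = 2114 / 1162
omega_A/omega_B = 151/83

151/83


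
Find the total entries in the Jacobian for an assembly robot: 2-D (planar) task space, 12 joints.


Given: task space dimension = 2, joints = 12
Jacobian is a 2 x 12 matrix
Total entries = rows * columns
Total = 2 * 12
Total = 24

24


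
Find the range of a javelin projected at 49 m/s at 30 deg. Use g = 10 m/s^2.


Given: v0 = 49 m/s, theta = 30 deg, g = 10 m/s^2
sin(2*30) = sin(60) = sqrt(3)/2
Using R = v0^2 * sin(2*theta) / g
R = 49^2 * (sqrt(3)/2) / 10
R = 2401 * sqrt(3) / 20
R = 2401/20*sqrt(3) m

2401/20*sqrt(3) m


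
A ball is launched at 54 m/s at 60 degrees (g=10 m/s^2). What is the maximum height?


Given: v0 = 54 m/s, theta = 60 deg, g = 10 m/s^2
sin^2(60) = 3/4
Using H = v0^2 * sin^2(theta) / (2*g)
H = 54^2 * 3/4 / (2*10)
H = 2916 * 3/4 / 20
H = 2187 / 20
H = 2187/20 m

2187/20 m


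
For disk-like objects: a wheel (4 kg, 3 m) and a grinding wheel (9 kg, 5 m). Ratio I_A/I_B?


Given: M1=4 kg, R1=3 m, M2=9 kg, R2=5 m
For a disk: I = (1/2)*M*R^2, so I_A/I_B = (M1*R1^2)/(M2*R2^2)
M1*R1^2 = 4*9 = 36
M2*R2^2 = 9*25 = 225
I_A/I_B = 36/225 = 4/25

4/25


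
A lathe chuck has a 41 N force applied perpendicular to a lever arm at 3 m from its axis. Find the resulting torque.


Given: F = 41 N, r = 3 m, angle = 90 deg (perpendicular)
Using tau = F * r * sin(90)
sin(90) = 1
tau = 41 * 3 * 1
tau = 123 Nm

123 Nm


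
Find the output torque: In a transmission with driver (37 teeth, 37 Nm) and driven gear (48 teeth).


Given: N1 = 37, N2 = 48, T1 = 37 Nm
Using T2/T1 = N2/N1
T2 = T1 * N2 / N1
T2 = 37 * 48 / 37
T2 = 1776 / 37
T2 = 48 Nm

48 Nm


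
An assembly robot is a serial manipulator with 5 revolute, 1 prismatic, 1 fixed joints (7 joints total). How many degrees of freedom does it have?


Given: serial robot with 5 revolute, 1 prismatic, 1 fixed joints
DOF contribution per joint type: revolute=1, prismatic=1, spherical=3, fixed=0
DOF = 5*1 + 1*1 + 1*0
DOF = 6

6


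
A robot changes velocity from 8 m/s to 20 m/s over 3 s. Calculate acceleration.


Given: initial velocity v0 = 8 m/s, final velocity v = 20 m/s, time t = 3 s
Using a = (v - v0) / t
a = (20 - 8) / 3
a = 12 / 3
a = 4 m/s^2

4 m/s^2


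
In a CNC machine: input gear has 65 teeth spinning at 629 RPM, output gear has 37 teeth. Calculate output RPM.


Given: N1 = 65 teeth, w1 = 629 RPM, N2 = 37 teeth
Using N1*w1 = N2*w2
w2 = N1*w1 / N2
w2 = 65*629 / 37
w2 = 40885 / 37
w2 = 1105 RPM

1105 RPM


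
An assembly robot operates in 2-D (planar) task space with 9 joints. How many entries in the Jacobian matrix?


Given: task space dimension = 2, joints = 9
Jacobian is a 2 x 9 matrix
Total entries = rows * columns
Total = 2 * 9
Total = 18

18


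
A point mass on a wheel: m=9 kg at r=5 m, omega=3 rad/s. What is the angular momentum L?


Given: m = 9 kg, r = 5 m, omega = 3 rad/s
For a point mass: I = m*r^2
I = 9*5^2 = 9*25 = 225
L = I*omega = 225*3
L = 675 kg*m^2/s

675 kg*m^2/s


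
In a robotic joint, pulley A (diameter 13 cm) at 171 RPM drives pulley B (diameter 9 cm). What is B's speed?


Given: D1 = 13 cm, w1 = 171 RPM, D2 = 9 cm
Using D1*w1 = D2*w2
w2 = D1*w1 / D2
w2 = 13*171 / 9
w2 = 2223 / 9
w2 = 247 RPM

247 RPM


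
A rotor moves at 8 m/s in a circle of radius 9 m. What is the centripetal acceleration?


Given: v = 8 m/s, r = 9 m
Using a_c = v^2 / r
a_c = 8^2 / 9
a_c = 64 / 9
a_c = 64/9 m/s^2

64/9 m/s^2


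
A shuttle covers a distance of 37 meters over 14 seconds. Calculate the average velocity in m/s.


Given: distance d = 37 m, time t = 14 s
Using v = d / t
v = 37 / 14
v = 37/14 m/s

37/14 m/s


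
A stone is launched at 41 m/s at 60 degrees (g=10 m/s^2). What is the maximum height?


Given: v0 = 41 m/s, theta = 60 deg, g = 10 m/s^2
sin^2(60) = 3/4
Using H = v0^2 * sin^2(theta) / (2*g)
H = 41^2 * 3/4 / (2*10)
H = 1681 * 3/4 / 20
H = 5043/4 / 20
H = 5043/80 m

5043/80 m


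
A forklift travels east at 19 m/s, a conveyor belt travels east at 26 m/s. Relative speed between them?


Given: v_A = 19 m/s east, v_B = 26 m/s east
Both move in the same direction; relative speed = |v_A - v_B|
|19 - 26| = |-7|
= 7 m/s

7 m/s


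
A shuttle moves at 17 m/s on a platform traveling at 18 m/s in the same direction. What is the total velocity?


Given: object velocity = 17 m/s, platform velocity = 18 m/s (same direction)
Using classical velocity addition: v_total = v_object + v_platform
v_total = 17 + 18
v_total = 35 m/s

35 m/s


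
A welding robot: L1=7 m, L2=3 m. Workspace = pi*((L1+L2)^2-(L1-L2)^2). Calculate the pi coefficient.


Given: L1 = 7, L2 = 3
(L1+L2)^2 = (10)^2 = 100
(L1-L2)^2 = (4)^2 = 16
Difference = 100 - 16 = 84
This equals 4*L1*L2 = 4*7*3 = 84
Workspace area = 84*pi

84


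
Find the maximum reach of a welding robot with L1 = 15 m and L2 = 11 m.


Given: L1 = 15 m, L2 = 11 m
For a 2-link planar arm, max reach = L1 + L2 (fully extended)
Max reach = 15 + 11
Max reach = 26 m

26 m


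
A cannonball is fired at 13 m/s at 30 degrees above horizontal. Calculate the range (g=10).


Given: v0 = 13 m/s, theta = 30 deg, g = 10 m/s^2
sin(2*30) = sin(60) = sqrt(3)/2
Using R = v0^2 * sin(2*theta) / g
R = 13^2 * (sqrt(3)/2) / 10
R = 169 * sqrt(3) / 20
R = 169/20*sqrt(3) m

169/20*sqrt(3) m


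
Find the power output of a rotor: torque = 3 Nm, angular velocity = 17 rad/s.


Given: tau = 3 Nm, omega = 17 rad/s
Using P = tau * omega
P = 3 * 17
P = 51 W

51 W


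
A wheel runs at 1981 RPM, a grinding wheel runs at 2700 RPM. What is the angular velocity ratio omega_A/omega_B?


Given: RPM_A = 1981, RPM_B = 2700
omega = 2*pi*RPM/60, so omega_A/omega_B = RPM_A / RPM_B
omega_A/omega_B = 1981 / 2700
omega_A/omega_B = 1981/2700

1981/2700


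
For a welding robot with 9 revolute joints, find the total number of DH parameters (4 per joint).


Given: 9 joints, 4 DH parameters per joint (d, theta, a, alpha)
Total DH parameters = number_of_joints * 4
Total = 9 * 4
Total = 36

36


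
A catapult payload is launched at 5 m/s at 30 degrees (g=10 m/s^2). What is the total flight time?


Given: v0 = 5 m/s, theta = 30 deg, g = 10 m/s^2
sin(30) = 1/2
Using T = 2*v0*sin(theta) / g
T = 2*5*1/2 / 10
T = 5 / 10
T = 1/2 s

1/2 s


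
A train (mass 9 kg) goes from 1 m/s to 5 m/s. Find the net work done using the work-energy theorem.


Given: m = 9 kg, v0 = 1 m/s, v = 5 m/s
Using W = (1/2)*m*(v^2 - v0^2)
v^2 = 5^2 = 25
v0^2 = 1^2 = 1
v^2 - v0^2 = 25 - 1 = 24
W = (1/2)*9*24 = 108 J

108 J


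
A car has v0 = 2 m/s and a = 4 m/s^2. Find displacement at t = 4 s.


Given: v0 = 2 m/s, a = 4 m/s^2, t = 4 s
Using s = v0*t + (1/2)*a*t^2
s = 2*4 + (1/2)*4*4^2
s = 8 + (1/2)*64
s = 8 + 32
s = 40

40 m


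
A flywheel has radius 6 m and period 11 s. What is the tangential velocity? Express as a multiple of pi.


Given: radius r = 6 m, period T = 11 s
Using v = 2*pi*r / T
v = 2*pi*6 / 11
v = 12*pi / 11
v = 12/11*pi m/s

12/11*pi m/s


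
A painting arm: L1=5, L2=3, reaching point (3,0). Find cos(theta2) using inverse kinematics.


Given: L1 = 5, L2 = 3, target (x, y) = (3, 0)
Using cos(theta2) = (x^2 + y^2 - L1^2 - L2^2) / (2*L1*L2)
x^2 + y^2 = 3^2 + 0 = 9
L1^2 + L2^2 = 25 + 9 = 34
Numerator = 9 - 34 = -25
Denominator = 2*5*3 = 30
cos(theta2) = -25/30 = -5/6

-5/6


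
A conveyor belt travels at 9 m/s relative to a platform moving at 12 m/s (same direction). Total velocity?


Given: object velocity = 9 m/s, platform velocity = 12 m/s (same direction)
Using classical velocity addition: v_total = v_object + v_platform
v_total = 9 + 12
v_total = 21 m/s

21 m/s


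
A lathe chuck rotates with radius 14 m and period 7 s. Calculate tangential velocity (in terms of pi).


Given: radius r = 14 m, period T = 7 s
Using v = 2*pi*r / T
v = 2*pi*14 / 7
v = 28*pi / 7
v = 4*pi m/s

4*pi m/s


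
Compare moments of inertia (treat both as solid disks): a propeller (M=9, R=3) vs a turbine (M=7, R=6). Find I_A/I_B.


Given: M1=9 kg, R1=3 m, M2=7 kg, R2=6 m
For a disk: I = (1/2)*M*R^2, so I_A/I_B = (M1*R1^2)/(M2*R2^2)
M1*R1^2 = 9*9 = 81
M2*R2^2 = 7*36 = 252
I_A/I_B = 81/252 = 9/28

9/28


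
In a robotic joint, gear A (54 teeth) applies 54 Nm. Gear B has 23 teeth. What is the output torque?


Given: N1 = 54, N2 = 23, T1 = 54 Nm
Using T2/T1 = N2/N1
T2 = T1 * N2 / N1
T2 = 54 * 23 / 54
T2 = 1242 / 54
T2 = 23 Nm

23 Nm


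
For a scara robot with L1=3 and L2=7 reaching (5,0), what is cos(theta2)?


Given: L1 = 3, L2 = 7, target (x, y) = (5, 0)
Using cos(theta2) = (x^2 + y^2 - L1^2 - L2^2) / (2*L1*L2)
x^2 + y^2 = 5^2 + 0 = 25
L1^2 + L2^2 = 9 + 49 = 58
Numerator = 25 - 58 = -33
Denominator = 2*3*7 = 42
cos(theta2) = -33/42 = -11/14

-11/14


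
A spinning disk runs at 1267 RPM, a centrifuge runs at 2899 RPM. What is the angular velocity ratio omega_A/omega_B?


Given: RPM_A = 1267, RPM_B = 2899
omega = 2*pi*RPM/60, so omega_A/omega_B = RPM_A / RPM_B
omega_A/omega_B = 1267 / 2899
omega_A/omega_B = 1267/2899

1267/2899


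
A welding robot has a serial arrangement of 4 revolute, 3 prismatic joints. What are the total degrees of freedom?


Given: serial robot with 4 revolute, 3 prismatic joints
DOF contribution per joint type: revolute=1, prismatic=1, spherical=3, fixed=0
DOF = 4*1 + 3*1
DOF = 7

7


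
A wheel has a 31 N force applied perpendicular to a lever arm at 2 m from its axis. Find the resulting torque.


Given: F = 31 N, r = 2 m, angle = 90 deg (perpendicular)
Using tau = F * r * sin(90)
sin(90) = 1
tau = 31 * 2 * 1
tau = 62 Nm

62 Nm


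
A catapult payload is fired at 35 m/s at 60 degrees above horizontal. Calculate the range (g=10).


Given: v0 = 35 m/s, theta = 60 deg, g = 10 m/s^2
sin(2*60) = sin(120) = sqrt(3)/2
Using R = v0^2 * sin(2*theta) / g
R = 35^2 * (sqrt(3)/2) / 10
R = 1225 * sqrt(3) / 20
R = 245/4*sqrt(3) m

245/4*sqrt(3) m


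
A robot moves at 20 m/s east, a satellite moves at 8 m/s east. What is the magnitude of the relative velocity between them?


Given: v_A = 20 m/s east, v_B = 8 m/s east
Both move in the same direction; relative speed = |v_A - v_B|
|20 - 8| = |12|
= 12 m/s

12 m/s


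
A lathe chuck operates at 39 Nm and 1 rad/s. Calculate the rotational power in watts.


Given: tau = 39 Nm, omega = 1 rad/s
Using P = tau * omega
P = 39 * 1
P = 39 W

39 W


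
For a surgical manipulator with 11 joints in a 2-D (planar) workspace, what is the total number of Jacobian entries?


Given: task space dimension = 2, joints = 11
Jacobian is a 2 x 11 matrix
Total entries = rows * columns
Total = 2 * 11
Total = 22

22


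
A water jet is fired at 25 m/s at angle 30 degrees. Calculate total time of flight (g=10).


Given: v0 = 25 m/s, theta = 30 deg, g = 10 m/s^2
sin(30) = 1/2
Using T = 2*v0*sin(theta) / g
T = 2*25*1/2 / 10
T = 25 / 10
T = 5/2 s

5/2 s


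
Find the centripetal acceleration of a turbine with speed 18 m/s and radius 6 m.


Given: v = 18 m/s, r = 6 m
Using a_c = v^2 / r
a_c = 18^2 / 6
a_c = 324 / 6
a_c = 54 m/s^2

54 m/s^2


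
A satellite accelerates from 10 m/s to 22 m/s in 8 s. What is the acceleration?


Given: initial velocity v0 = 10 m/s, final velocity v = 22 m/s, time t = 8 s
Using a = (v - v0) / t
a = (22 - 10) / 8
a = 12 / 8
a = 3/2 m/s^2

3/2 m/s^2


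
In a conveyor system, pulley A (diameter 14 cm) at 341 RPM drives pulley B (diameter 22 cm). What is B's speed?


Given: D1 = 14 cm, w1 = 341 RPM, D2 = 22 cm
Using D1*w1 = D2*w2
w2 = D1*w1 / D2
w2 = 14*341 / 22
w2 = 4774 / 22
w2 = 217 RPM

217 RPM


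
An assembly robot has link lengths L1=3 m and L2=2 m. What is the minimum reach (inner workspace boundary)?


Given: L1 = 3 m, L2 = 2 m
For a 2-link planar arm, min reach = |L1 - L2| (second link folded back)
Min reach = |3 - 2|
Min reach = 1 m

1 m


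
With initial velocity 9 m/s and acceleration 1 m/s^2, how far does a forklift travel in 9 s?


Given: v0 = 9 m/s, a = 1 m/s^2, t = 9 s
Using s = v0*t + (1/2)*a*t^2
s = 9*9 + (1/2)*1*9^2
s = 81 + (1/2)*81
s = 81 + 81/2
s = 243/2

243/2 m


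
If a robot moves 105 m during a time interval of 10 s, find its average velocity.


Given: distance d = 105 m, time t = 10 s
Using v = d / t
v = 105 / 10
v = 21/2 m/s

21/2 m/s


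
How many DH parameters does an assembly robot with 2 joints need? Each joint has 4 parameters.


Given: 2 joints, 4 DH parameters per joint (d, theta, a, alpha)
Total DH parameters = number_of_joints * 4
Total = 2 * 4
Total = 8

8


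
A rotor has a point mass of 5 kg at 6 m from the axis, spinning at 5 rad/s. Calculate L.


Given: m = 5 kg, r = 6 m, omega = 5 rad/s
For a point mass: I = m*r^2
I = 5*6^2 = 5*36 = 180
L = I*omega = 180*5
L = 900 kg*m^2/s

900 kg*m^2/s


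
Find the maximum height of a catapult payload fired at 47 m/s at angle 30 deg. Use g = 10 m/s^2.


Given: v0 = 47 m/s, theta = 30 deg, g = 10 m/s^2
sin^2(30) = 1/4
Using H = v0^2 * sin^2(theta) / (2*g)
H = 47^2 * 1/4 / (2*10)
H = 2209 * 1/4 / 20
H = 2209/4 / 20
H = 2209/80 m

2209/80 m


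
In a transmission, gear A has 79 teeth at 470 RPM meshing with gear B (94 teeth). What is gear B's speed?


Given: N1 = 79 teeth, w1 = 470 RPM, N2 = 94 teeth
Using N1*w1 = N2*w2
w2 = N1*w1 / N2
w2 = 79*470 / 94
w2 = 37130 / 94
w2 = 395 RPM

395 RPM


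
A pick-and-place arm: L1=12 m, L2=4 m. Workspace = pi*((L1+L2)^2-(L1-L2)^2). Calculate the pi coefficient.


Given: L1 = 12, L2 = 4
(L1+L2)^2 = (16)^2 = 256
(L1-L2)^2 = (8)^2 = 64
Difference = 256 - 64 = 192
This equals 4*L1*L2 = 4*12*4 = 192
Workspace area = 192*pi

192


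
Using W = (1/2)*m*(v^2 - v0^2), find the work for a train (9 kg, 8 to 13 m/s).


Given: m = 9 kg, v0 = 8 m/s, v = 13 m/s
Using W = (1/2)*m*(v^2 - v0^2)
v^2 = 13^2 = 169
v0^2 = 8^2 = 64
v^2 - v0^2 = 169 - 64 = 105
W = (1/2)*9*105 = 945/2 J

945/2 J


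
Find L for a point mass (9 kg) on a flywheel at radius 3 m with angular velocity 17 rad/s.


Given: m = 9 kg, r = 3 m, omega = 17 rad/s
For a point mass: I = m*r^2
I = 9*3^2 = 9*9 = 81
L = I*omega = 81*17
L = 1377 kg*m^2/s

1377 kg*m^2/s


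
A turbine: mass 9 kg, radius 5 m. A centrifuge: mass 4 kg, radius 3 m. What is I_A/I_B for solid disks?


Given: M1=9 kg, R1=5 m, M2=4 kg, R2=3 m
For a disk: I = (1/2)*M*R^2, so I_A/I_B = (M1*R1^2)/(M2*R2^2)
M1*R1^2 = 9*25 = 225
M2*R2^2 = 4*9 = 36
I_A/I_B = 225/36 = 25/4

25/4


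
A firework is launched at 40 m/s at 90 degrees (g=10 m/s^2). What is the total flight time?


Given: v0 = 40 m/s, theta = 90 deg, g = 10 m/s^2
sin(90) = 1
Using T = 2*v0*sin(theta) / g
T = 2*40*1 / 10
T = 80 / 10
T = 8 s

8 s


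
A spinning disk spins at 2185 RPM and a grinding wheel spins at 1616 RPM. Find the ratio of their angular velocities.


Given: RPM_A = 2185, RPM_B = 1616
omega = 2*pi*RPM/60, so omega_A/omega_B = RPM_A / RPM_B
omega_A/omega_B = 2185 / 1616
omega_A/omega_B = 2185/1616

2185/1616


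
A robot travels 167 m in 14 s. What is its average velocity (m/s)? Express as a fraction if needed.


Given: distance d = 167 m, time t = 14 s
Using v = d / t
v = 167 / 14
v = 167/14 m/s

167/14 m/s


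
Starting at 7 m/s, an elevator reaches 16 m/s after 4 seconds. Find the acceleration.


Given: initial velocity v0 = 7 m/s, final velocity v = 16 m/s, time t = 4 s
Using a = (v - v0) / t
a = (16 - 7) / 4
a = 9 / 4
a = 9/4 m/s^2

9/4 m/s^2


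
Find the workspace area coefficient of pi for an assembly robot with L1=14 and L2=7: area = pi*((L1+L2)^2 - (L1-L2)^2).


Given: L1 = 14, L2 = 7
(L1+L2)^2 = (21)^2 = 441
(L1-L2)^2 = (7)^2 = 49
Difference = 441 - 49 = 392
This equals 4*L1*L2 = 4*14*7 = 392
Workspace area = 392*pi

392


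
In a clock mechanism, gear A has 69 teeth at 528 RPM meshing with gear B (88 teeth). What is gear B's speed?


Given: N1 = 69 teeth, w1 = 528 RPM, N2 = 88 teeth
Using N1*w1 = N2*w2
w2 = N1*w1 / N2
w2 = 69*528 / 88
w2 = 36432 / 88
w2 = 414 RPM

414 RPM


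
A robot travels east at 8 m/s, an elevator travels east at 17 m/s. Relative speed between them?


Given: v_A = 8 m/s east, v_B = 17 m/s east
Both move in the same direction; relative speed = |v_A - v_B|
|8 - 17| = |-9|
= 9 m/s

9 m/s


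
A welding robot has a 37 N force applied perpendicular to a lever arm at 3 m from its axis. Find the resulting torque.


Given: F = 37 N, r = 3 m, angle = 90 deg (perpendicular)
Using tau = F * r * sin(90)
sin(90) = 1
tau = 37 * 3 * 1
tau = 111 Nm

111 Nm


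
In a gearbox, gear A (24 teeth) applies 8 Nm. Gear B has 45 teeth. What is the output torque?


Given: N1 = 24, N2 = 45, T1 = 8 Nm
Using T2/T1 = N2/N1
T2 = T1 * N2 / N1
T2 = 8 * 45 / 24
T2 = 360 / 24
T2 = 15 Nm

15 Nm


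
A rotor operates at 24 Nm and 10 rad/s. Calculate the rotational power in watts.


Given: tau = 24 Nm, omega = 10 rad/s
Using P = tau * omega
P = 24 * 10
P = 240 W

240 W


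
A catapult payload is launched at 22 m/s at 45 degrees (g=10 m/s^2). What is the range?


Given: v0 = 22 m/s, theta = 45 deg, g = 10 m/s^2
sin(2*45) = sin(90) = 1
Using R = v0^2 * sin(2*theta) / g
R = 22^2 * 1 / 10
R = 484 / 10
R = 242/5 m

242/5 m


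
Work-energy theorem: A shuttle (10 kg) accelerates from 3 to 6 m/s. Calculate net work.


Given: m = 10 kg, v0 = 3 m/s, v = 6 m/s
Using W = (1/2)*m*(v^2 - v0^2)
v^2 = 6^2 = 36
v0^2 = 3^2 = 9
v^2 - v0^2 = 36 - 9 = 27
W = (1/2)*10*27 = 135 J

135 J


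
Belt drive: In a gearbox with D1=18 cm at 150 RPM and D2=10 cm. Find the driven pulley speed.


Given: D1 = 18 cm, w1 = 150 RPM, D2 = 10 cm
Using D1*w1 = D2*w2
w2 = D1*w1 / D2
w2 = 18*150 / 10
w2 = 2700 / 10
w2 = 270 RPM

270 RPM


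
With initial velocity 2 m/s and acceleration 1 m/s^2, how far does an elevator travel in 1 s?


Given: v0 = 2 m/s, a = 1 m/s^2, t = 1 s
Using s = v0*t + (1/2)*a*t^2
s = 2*1 + (1/2)*1*1^2
s = 2 + (1/2)*1
s = 2 + 1/2
s = 5/2

5/2 m


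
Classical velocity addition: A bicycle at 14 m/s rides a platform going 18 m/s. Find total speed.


Given: object velocity = 14 m/s, platform velocity = 18 m/s (same direction)
Using classical velocity addition: v_total = v_object + v_platform
v_total = 14 + 18
v_total = 32 m/s

32 m/s


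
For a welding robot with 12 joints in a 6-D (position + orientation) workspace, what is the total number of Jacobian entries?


Given: task space dimension = 6, joints = 12
Jacobian is a 6 x 12 matrix
Total entries = rows * columns
Total = 6 * 12
Total = 72

72


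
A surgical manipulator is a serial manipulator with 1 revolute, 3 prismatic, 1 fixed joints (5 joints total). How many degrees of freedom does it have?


Given: serial robot with 1 revolute, 3 prismatic, 1 fixed joints
DOF contribution per joint type: revolute=1, prismatic=1, spherical=3, fixed=0
DOF = 1*1 + 3*1 + 1*0
DOF = 4

4


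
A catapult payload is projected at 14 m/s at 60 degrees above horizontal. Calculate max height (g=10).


Given: v0 = 14 m/s, theta = 60 deg, g = 10 m/s^2
sin^2(60) = 3/4
Using H = v0^2 * sin^2(theta) / (2*g)
H = 14^2 * 3/4 / (2*10)
H = 196 * 3/4 / 20
H = 147 / 20
H = 147/20 m

147/20 m


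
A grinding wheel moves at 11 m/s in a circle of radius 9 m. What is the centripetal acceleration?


Given: v = 11 m/s, r = 9 m
Using a_c = v^2 / r
a_c = 11^2 / 9
a_c = 121 / 9
a_c = 121/9 m/s^2

121/9 m/s^2


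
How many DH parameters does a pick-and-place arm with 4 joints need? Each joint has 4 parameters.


Given: 4 joints, 4 DH parameters per joint (d, theta, a, alpha)
Total DH parameters = number_of_joints * 4
Total = 4 * 4
Total = 16

16


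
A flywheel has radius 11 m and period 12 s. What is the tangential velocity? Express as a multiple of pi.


Given: radius r = 11 m, period T = 12 s
Using v = 2*pi*r / T
v = 2*pi*11 / 12
v = 22*pi / 12
v = 11/6*pi m/s

11/6*pi m/s


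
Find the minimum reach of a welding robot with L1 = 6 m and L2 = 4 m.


Given: L1 = 6 m, L2 = 4 m
For a 2-link planar arm, min reach = |L1 - L2| (second link folded back)
Min reach = |6 - 4|
Min reach = 2 m

2 m


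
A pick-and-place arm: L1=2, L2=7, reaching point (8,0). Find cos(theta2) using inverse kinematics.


Given: L1 = 2, L2 = 7, target (x, y) = (8, 0)
Using cos(theta2) = (x^2 + y^2 - L1^2 - L2^2) / (2*L1*L2)
x^2 + y^2 = 8^2 + 0 = 64
L1^2 + L2^2 = 4 + 49 = 53
Numerator = 64 - 53 = 11
Denominator = 2*2*7 = 28
cos(theta2) = 11/28 = 11/28

11/28


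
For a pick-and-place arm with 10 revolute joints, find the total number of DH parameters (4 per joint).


Given: 10 joints, 4 DH parameters per joint (d, theta, a, alpha)
Total DH parameters = number_of_joints * 4
Total = 10 * 4
Total = 40

40


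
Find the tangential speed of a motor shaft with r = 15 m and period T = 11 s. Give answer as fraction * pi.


Given: radius r = 15 m, period T = 11 s
Using v = 2*pi*r / T
v = 2*pi*15 / 11
v = 30*pi / 11
v = 30/11*pi m/s

30/11*pi m/s


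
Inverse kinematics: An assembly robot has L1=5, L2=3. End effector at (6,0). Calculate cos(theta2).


Given: L1 = 5, L2 = 3, target (x, y) = (6, 0)
Using cos(theta2) = (x^2 + y^2 - L1^2 - L2^2) / (2*L1*L2)
x^2 + y^2 = 6^2 + 0 = 36
L1^2 + L2^2 = 25 + 9 = 34
Numerator = 36 - 34 = 2
Denominator = 2*5*3 = 30
cos(theta2) = 2/30 = 1/15

1/15


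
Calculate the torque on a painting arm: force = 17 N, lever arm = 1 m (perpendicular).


Given: F = 17 N, r = 1 m, angle = 90 deg (perpendicular)
Using tau = F * r * sin(90)
sin(90) = 1
tau = 17 * 1 * 1
tau = 17 Nm

17 Nm


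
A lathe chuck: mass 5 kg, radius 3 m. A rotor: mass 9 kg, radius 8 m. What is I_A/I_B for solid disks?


Given: M1=5 kg, R1=3 m, M2=9 kg, R2=8 m
For a disk: I = (1/2)*M*R^2, so I_A/I_B = (M1*R1^2)/(M2*R2^2)
M1*R1^2 = 5*9 = 45
M2*R2^2 = 9*64 = 576
I_A/I_B = 45/576 = 5/64

5/64


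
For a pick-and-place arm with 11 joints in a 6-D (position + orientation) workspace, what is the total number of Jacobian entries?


Given: task space dimension = 6, joints = 11
Jacobian is a 6 x 11 matrix
Total entries = rows * columns
Total = 6 * 11
Total = 66

66


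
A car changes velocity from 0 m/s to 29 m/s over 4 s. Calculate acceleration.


Given: initial velocity v0 = 0 m/s, final velocity v = 29 m/s, time t = 4 s
Using a = (v - v0) / t
a = (29 - 0) / 4
a = 29 / 4
a = 29/4 m/s^2

29/4 m/s^2
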